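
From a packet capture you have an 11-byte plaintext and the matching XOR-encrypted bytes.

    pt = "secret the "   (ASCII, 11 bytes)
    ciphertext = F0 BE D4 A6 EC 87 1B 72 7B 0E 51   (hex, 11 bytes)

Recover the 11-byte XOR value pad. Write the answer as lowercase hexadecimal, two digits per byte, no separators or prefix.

83dbb7d489f33b06136b71

Since ciphertext = pt ⊕ pad, XORing both sides with pt gives pad = pt ⊕ ciphertext.
115 ⊕ 240 = 131
101 ⊕ 190 = 219
 99 ⊕ 212 = 183
114 ⊕ 166 = 212
101 ⊕ 236 = 137
116 ⊕ 135 = 243
 32 ⊕  27 =  59
116 ⊕ 114 =   6
104 ⊕ 123 =  19
101 ⊕  14 = 107
 32 ⊕  81 = 113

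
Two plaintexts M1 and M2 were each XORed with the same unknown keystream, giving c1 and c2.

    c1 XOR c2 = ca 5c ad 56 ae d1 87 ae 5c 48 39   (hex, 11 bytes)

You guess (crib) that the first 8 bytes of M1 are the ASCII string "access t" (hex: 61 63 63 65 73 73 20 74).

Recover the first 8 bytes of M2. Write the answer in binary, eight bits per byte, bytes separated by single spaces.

10101011 00111111 11001110 00110011 11011101 10100010 10100111 11011010

Since c1 ⊕ c2 = M1 ⊕ M2, XORing with the guessed M1 bytes yields the corresponding M2 bytes: M2 = (c1 ⊕ c2) ⊕ M1.
202 ⊕  97 = 171
 92 ⊕  99 =  63
173 ⊕  99 = 206
 86 ⊕ 101 =  51
174 ⊕ 115 = 221
209 ⊕ 115 = 162
135 ⊕  32 = 167
174 ⊕ 116 = 218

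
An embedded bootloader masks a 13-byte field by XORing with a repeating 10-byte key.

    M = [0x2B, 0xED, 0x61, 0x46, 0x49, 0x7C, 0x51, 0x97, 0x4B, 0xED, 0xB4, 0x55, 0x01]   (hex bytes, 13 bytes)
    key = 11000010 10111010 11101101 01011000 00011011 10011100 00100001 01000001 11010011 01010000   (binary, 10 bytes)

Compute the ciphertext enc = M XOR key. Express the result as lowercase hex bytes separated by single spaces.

The 10-byte key repeats, so the effective keystream is c2 ba ed 58 1b 9c 21 41 d3 50 c2 ba ed.
byte 0: 2b xor c2 = e9
byte 1: ed xor ba = 57
byte 2: 61 xor ed = 8c
byte 3: 46 xor 58 = 1e
byte 4: 49 xor 1b = 52
byte 5: 7c xor 9c = e0
byte 6: 51 xor 21 = 70
byte 7: 97 xor 41 = d6
byte 8: 4b xor d3 = 98
byte 9: ed xor 50 = bd
byte 10: b4 xor c2 = 76
byte 11: 55 xor ba = ef
byte 12: 01 xor ed = ec

e9 57 8c 1e 52 e0 70 d6 98 bd 76 ef ec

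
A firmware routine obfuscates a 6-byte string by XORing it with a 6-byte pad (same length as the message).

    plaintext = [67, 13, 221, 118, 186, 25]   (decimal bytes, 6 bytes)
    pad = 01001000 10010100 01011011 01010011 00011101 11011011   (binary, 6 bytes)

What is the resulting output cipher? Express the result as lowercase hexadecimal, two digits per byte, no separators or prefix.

 67 XOR  72 =  11
 13 XOR 148 = 153
221 XOR  91 = 134
118 XOR  83 =  37
186 XOR  29 = 167
 25 XOR 219 = 194

0b998625a7c2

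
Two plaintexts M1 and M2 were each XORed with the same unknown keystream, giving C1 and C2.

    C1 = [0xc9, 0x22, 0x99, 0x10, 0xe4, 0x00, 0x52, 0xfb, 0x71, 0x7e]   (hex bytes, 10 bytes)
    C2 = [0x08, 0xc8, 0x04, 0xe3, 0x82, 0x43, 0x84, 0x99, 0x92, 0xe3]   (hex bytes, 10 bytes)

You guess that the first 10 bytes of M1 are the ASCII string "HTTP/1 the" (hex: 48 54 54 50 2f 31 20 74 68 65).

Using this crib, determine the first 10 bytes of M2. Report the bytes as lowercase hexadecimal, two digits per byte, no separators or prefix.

89bec9a34972f6168bf8

First, C1 ⊕ C2 = (M1 ⊕ K) ⊕ (M2 ⊕ K) = M1 ⊕ M2, so the key drops out. Then M2 = (M1 ⊕ M2) ⊕ M1 over the first 10 bytes.
byte 0: (c9 xor 08) xor 48 = c1 xor 48 = 89
byte 1: (22 xor c8) xor 54 = ea xor 54 = be
byte 2: (99 xor 04) xor 54 = 9d xor 54 = c9
byte 3: (10 xor e3) xor 50 = f3 xor 50 = a3
byte 4: (e4 xor 82) xor 2f = 66 xor 2f = 49
byte 5: (00 xor 43) xor 31 = 43 xor 31 = 72
byte 6: (52 xor 84) xor 20 = d6 xor 20 = f6
byte 7: (fb xor 99) xor 74 = 62 xor 74 = 16
byte 8: (71 xor 92) xor 68 = e3 xor 68 = 8b
byte 9: (7e xor e3) xor 65 = 9d xor 65 = f8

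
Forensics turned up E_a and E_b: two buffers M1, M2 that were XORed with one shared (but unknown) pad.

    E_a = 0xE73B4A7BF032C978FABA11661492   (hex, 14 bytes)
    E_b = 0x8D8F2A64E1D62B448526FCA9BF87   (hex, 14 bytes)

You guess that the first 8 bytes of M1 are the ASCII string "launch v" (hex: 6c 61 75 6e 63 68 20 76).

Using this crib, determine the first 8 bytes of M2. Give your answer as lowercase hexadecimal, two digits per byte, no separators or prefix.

06d51571728cc24a

First, E_a ⊕ E_b = (M1 ⊕ K) ⊕ (M2 ⊕ K) = M1 ⊕ M2, so the key drops out. Then M2 = (M1 ⊕ M2) ⊕ M1 over the first 8 bytes.
byte 0: (e7 ^ 8d) ^ 6c = 6a ^ 6c = 06
byte 1: (3b ^ 8f) ^ 61 = b4 ^ 61 = d5
byte 2: (4a ^ 2a) ^ 75 = 60 ^ 75 = 15
byte 3: (7b ^ 64) ^ 6e = 1f ^ 6e = 71
byte 4: (f0 ^ e1) ^ 63 = 11 ^ 63 = 72
byte 5: (32 ^ d6) ^ 68 = e4 ^ 68 = 8c
byte 6: (c9 ^ 2b) ^ 20 = e2 ^ 20 = c2
byte 7: (78 ^ 44) ^ 76 = 3c ^ 76 = 4a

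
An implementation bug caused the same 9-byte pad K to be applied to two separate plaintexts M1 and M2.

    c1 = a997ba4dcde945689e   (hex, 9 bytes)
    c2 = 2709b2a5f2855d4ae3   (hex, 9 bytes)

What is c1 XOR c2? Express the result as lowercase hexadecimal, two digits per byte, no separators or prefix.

c1 ⊕ c2 = (M1 ⊕ K) ⊕ (M2 ⊕ K) = M1 ⊕ M2 — the shared key cancels under XOR.
byte 0: 10101001 ⊕ 00100111 = 10001110
byte 1: 10010111 ⊕ 00001001 = 10011110
byte 2: 10111010 ⊕ 10110010 = 00001000
byte 3: 01001101 ⊕ 10100101 = 11101000
byte 4: 11001101 ⊕ 11110010 = 00111111
byte 5: 11101001 ⊕ 10000101 = 01101100
byte 6: 01000101 ⊕ 01011101 = 00011000
byte 7: 01101000 ⊕ 01001010 = 00100010
byte 8: 10011110 ⊕ 11100011 = 01111101

8e9e08e83f6c18227d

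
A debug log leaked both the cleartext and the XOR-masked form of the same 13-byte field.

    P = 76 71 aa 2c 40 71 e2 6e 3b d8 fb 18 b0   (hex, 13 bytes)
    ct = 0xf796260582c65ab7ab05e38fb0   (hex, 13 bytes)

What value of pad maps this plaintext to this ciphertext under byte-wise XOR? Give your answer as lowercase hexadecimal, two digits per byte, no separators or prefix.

81e78c29c2b7b8d990dd189700

Since ct = P ⊕ pad, XORing both sides with P gives pad = P ⊕ ct.
76 ^ f7 = 81
71 ^ 96 = e7
aa ^ 26 = 8c
2c ^ 05 = 29
40 ^ 82 = c2
71 ^ c6 = b7
e2 ^ 5a = b8
6e ^ b7 = d9
3b ^ ab = 90
d8 ^ 05 = dd
fb ^ e3 = 18
18 ^ 8f = 97
b0 ^ b0 = 00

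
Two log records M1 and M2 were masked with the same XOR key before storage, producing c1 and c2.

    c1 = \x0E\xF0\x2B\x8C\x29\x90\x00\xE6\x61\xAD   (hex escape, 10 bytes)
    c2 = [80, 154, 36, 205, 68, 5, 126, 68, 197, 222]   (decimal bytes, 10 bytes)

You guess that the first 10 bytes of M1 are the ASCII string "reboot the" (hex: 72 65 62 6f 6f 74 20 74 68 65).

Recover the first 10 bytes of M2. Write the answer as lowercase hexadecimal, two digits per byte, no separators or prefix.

2c0f6d2e02e15ed6cc16

First, c1 ⊕ c2 = (M1 ⊕ K) ⊕ (M2 ⊕ K) = M1 ⊕ M2, so the key drops out. Then M2 = (M1 ⊕ M2) ⊕ M1 over the first 10 bytes.
byte 0: (0e ^ 50) ^ 72 = 5e ^ 72 = 2c
byte 1: (f0 ^ 9a) ^ 65 = 6a ^ 65 = 0f
byte 2: (2b ^ 24) ^ 62 = 0f ^ 62 = 6d
byte 3: (8c ^ cd) ^ 6f = 41 ^ 6f = 2e
byte 4: (29 ^ 44) ^ 6f = 6d ^ 6f = 02
byte 5: (90 ^ 05) ^ 74 = 95 ^ 74 = e1
byte 6: (00 ^ 7e) ^ 20 = 7e ^ 20 = 5e
byte 7: (e6 ^ 44) ^ 74 = a2 ^ 74 = d6
byte 8: (61 ^ c5) ^ 68 = a4 ^ 68 = cc
byte 9: (ad ^ de) ^ 65 = 73 ^ 65 = 16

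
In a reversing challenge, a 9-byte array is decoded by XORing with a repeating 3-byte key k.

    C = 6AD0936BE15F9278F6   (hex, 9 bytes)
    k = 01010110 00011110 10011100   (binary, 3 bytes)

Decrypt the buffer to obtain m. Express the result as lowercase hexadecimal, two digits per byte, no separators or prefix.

The 3-byte key repeats, so the effective keystream is 56 1e 9c 56 1e 9c 56 1e 9c.
byte 0: 6a xor 56 = 3c
byte 1: d0 xor 1e = ce
byte 2: 93 xor 9c = 0f
byte 3: 6b xor 56 = 3d
byte 4: e1 xor 1e = ff
byte 5: 5f xor 9c = c3
byte 6: 92 xor 56 = c4
byte 7: 78 xor 1e = 66
byte 8: f6 xor 9c = 6a

3cce0f3dffc3c4666a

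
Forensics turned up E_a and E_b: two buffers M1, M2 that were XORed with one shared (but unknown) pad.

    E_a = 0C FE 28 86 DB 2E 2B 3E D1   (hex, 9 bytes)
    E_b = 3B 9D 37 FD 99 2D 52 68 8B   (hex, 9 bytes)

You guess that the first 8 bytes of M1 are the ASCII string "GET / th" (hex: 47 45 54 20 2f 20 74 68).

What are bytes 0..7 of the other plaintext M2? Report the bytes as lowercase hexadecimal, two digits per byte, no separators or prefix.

70264b5b6d230d3e

First, E_a ⊕ E_b = (M1 ⊕ K) ⊕ (M2 ⊕ K) = M1 ⊕ M2, so the key drops out. Then M2 = (M1 ⊕ M2) ⊕ M1 over the first 8 bytes.
byte 0: (0c ^ 3b) ^ 47 = 37 ^ 47 = 70
byte 1: (fe ^ 9d) ^ 45 = 63 ^ 45 = 26
byte 2: (28 ^ 37) ^ 54 = 1f ^ 54 = 4b
byte 3: (86 ^ fd) ^ 20 = 7b ^ 20 = 5b
byte 4: (db ^ 99) ^ 2f = 42 ^ 2f = 6d
byte 5: (2e ^ 2d) ^ 20 = 03 ^ 20 = 23
byte 6: (2b ^ 52) ^ 74 = 79 ^ 74 = 0d
byte 7: (3e ^ 68) ^ 68 = 56 ^ 68 = 3e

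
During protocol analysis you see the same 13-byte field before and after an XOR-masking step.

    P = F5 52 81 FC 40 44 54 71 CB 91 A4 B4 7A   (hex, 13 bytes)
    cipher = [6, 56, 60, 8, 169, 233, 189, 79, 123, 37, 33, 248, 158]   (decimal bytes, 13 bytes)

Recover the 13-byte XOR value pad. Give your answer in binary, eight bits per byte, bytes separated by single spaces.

Since cipher = P ⊕ pad, XORing both sides with P gives pad = P ⊕ cipher.
f5 ⊕ 06 = f3
52 ⊕ 38 = 6a
81 ⊕ 3c = bd
fc ⊕ 08 = f4
40 ⊕ a9 = e9
44 ⊕ e9 = ad
54 ⊕ bd = e9
71 ⊕ 4f = 3e
cb ⊕ 7b = b0
91 ⊕ 25 = b4
a4 ⊕ 21 = 85
b4 ⊕ f8 = 4c
7a ⊕ 9e = e4

11110011 01101010 10111101 11110100 11101001 10101101 11101001 00111110 10110000 10110100 10000101 01001100 11100100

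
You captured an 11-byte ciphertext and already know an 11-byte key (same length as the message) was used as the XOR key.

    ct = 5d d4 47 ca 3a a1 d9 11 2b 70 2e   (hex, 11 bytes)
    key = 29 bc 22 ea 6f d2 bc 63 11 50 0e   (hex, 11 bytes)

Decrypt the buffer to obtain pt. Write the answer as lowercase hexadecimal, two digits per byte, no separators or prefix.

5d ^ 29 = 74
d4 ^ bc = 68
47 ^ 22 = 65
ca ^ ea = 20
3a ^ 6f = 55
a1 ^ d2 = 73
d9 ^ bc = 65
11 ^ 63 = 72
2b ^ 11 = 3a
70 ^ 50 = 20
2e ^ 0e = 20

74686520557365723a2020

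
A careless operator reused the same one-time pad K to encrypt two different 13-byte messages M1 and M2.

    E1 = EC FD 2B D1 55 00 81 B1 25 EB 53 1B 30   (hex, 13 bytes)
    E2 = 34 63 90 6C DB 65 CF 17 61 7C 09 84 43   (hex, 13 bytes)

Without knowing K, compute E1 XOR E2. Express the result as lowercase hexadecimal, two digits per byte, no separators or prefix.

E1 ⊕ E2 = (M1 ⊕ K) ⊕ (M2 ⊕ K) = M1 ⊕ M2 — the shared key cancels under XOR.
ec ⊕ 34 = d8
fd ⊕ 63 = 9e
2b ⊕ 90 = bb
d1 ⊕ 6c = bd
55 ⊕ db = 8e
00 ⊕ 65 = 65
81 ⊕ cf = 4e
b1 ⊕ 17 = a6
25 ⊕ 61 = 44
eb ⊕ 7c = 97
53 ⊕ 09 = 5a
1b ⊕ 84 = 9f
30 ⊕ 43 = 73

d89ebbbd8e654ea644975a9f73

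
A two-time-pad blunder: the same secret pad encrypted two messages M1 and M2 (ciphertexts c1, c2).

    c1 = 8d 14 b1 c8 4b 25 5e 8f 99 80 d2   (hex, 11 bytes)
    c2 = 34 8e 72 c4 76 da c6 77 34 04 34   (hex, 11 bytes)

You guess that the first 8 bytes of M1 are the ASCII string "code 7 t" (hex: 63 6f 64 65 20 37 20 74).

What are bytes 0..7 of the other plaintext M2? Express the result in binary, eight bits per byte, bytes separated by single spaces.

First, c1 ⊕ c2 = (M1 ⊕ K) ⊕ (M2 ⊕ K) = M1 ⊕ M2, so the key drops out. Then M2 = (M1 ⊕ M2) ⊕ M1 over the first 8 bytes.
byte 0: (8d ⊕ 34) ⊕ 63 = b9 ⊕ 63 = da
byte 1: (14 ⊕ 8e) ⊕ 6f = 9a ⊕ 6f = f5
byte 2: (b1 ⊕ 72) ⊕ 64 = c3 ⊕ 64 = a7
byte 3: (c8 ⊕ c4) ⊕ 65 = 0c ⊕ 65 = 69
byte 4: (4b ⊕ 76) ⊕ 20 = 3d ⊕ 20 = 1d
byte 5: (25 ⊕ da) ⊕ 37 = ff ⊕ 37 = c8
byte 6: (5e ⊕ c6) ⊕ 20 = 98 ⊕ 20 = b8
byte 7: (8f ⊕ 77) ⊕ 74 = f8 ⊕ 74 = 8c

11011010 11110101 10100111 01101001 00011101 11001000 10111000 10001100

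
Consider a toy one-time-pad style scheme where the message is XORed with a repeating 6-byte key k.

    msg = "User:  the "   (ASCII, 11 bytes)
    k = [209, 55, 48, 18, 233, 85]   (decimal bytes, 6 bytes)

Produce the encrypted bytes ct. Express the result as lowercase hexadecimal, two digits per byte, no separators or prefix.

84445560d375f1435877c9

The 6-byte key repeats, so the effective keystream is d1 37 30 12 e9 55 d1 37 30 12 e9.
byte 0:  85 xor 209 = 132
byte 1: 115 xor  55 =  68
byte 2: 101 xor  48 =  85
byte 3: 114 xor  18 =  96
byte 4:  58 xor 233 = 211
byte 5:  32 xor  85 = 117
byte 6:  32 xor 209 = 241
byte 7: 116 xor  55 =  67
byte 8: 104 xor  48 =  88
byte 9: 101 xor  18 = 119
byte 10:  32 xor 233 = 201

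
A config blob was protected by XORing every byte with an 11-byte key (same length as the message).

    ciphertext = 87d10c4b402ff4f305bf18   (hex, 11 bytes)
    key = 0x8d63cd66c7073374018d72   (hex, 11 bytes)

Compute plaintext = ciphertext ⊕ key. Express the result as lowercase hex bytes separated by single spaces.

135 xor 141 =  10
209 xor  99 = 178
 12 xor 205 = 193
 75 xor 102 =  45
 64 xor 199 = 135
 47 xor   7 =  40
244 xor  51 = 199
243 xor 116 = 135
  5 xor   1 =   4
191 xor 141 =  50
 24 xor 114 = 106

0a b2 c1 2d 87 28 c7 87 04 32 6a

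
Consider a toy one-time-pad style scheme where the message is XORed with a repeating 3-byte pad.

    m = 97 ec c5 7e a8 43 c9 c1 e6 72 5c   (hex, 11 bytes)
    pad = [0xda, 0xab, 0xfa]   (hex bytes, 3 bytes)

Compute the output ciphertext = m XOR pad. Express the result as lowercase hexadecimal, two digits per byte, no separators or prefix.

The 3-byte key repeats, so the effective keystream is da ab fa da ab fa da ab fa da ab.
byte 0: 151 ^ 218 =  77
byte 1: 236 ^ 171 =  71
byte 2: 197 ^ 250 =  63
byte 3: 126 ^ 218 = 164
byte 4: 168 ^ 171 =   3
byte 5:  67 ^ 250 = 185
byte 6: 201 ^ 218 =  19
byte 7: 193 ^ 171 = 106
byte 8: 230 ^ 250 =  28
byte 9: 114 ^ 218 = 168
byte 10:  92 ^ 171 = 247

4d473fa403b9136a1ca8f7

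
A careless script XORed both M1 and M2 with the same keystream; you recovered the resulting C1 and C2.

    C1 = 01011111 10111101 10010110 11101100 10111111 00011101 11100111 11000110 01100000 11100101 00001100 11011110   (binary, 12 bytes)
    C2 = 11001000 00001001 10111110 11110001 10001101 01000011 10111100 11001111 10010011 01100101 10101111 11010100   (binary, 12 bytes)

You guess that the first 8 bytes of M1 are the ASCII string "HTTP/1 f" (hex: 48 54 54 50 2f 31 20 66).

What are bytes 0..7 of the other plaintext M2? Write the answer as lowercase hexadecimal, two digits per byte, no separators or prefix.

First, C1 ⊕ C2 = (M1 ⊕ K) ⊕ (M2 ⊕ K) = M1 ⊕ M2, so the key drops out. Then M2 = (M1 ⊕ M2) ⊕ M1 over the first 8 bytes.
byte 0: (5f XOR c8) XOR 48 = 97 XOR 48 = df
byte 1: (bd XOR 09) XOR 54 = b4 XOR 54 = e0
byte 2: (96 XOR be) XOR 54 = 28 XOR 54 = 7c
byte 3: (ec XOR f1) XOR 50 = 1d XOR 50 = 4d
byte 4: (bf XOR 8d) XOR 2f = 32 XOR 2f = 1d
byte 5: (1d XOR 43) XOR 31 = 5e XOR 31 = 6f
byte 6: (e7 XOR bc) XOR 20 = 5b XOR 20 = 7b
byte 7: (c6 XOR cf) XOR 66 = 09 XOR 66 = 6f

dfe07c4d1d6f7b6f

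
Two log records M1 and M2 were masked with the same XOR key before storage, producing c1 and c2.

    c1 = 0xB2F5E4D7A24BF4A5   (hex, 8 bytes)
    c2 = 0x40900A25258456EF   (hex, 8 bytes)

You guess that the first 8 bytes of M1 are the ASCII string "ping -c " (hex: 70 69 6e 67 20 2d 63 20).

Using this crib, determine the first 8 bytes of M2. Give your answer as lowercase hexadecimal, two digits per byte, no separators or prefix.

First, c1 ⊕ c2 = (M1 ⊕ K) ⊕ (M2 ⊕ K) = M1 ⊕ M2, so the key drops out. Then M2 = (M1 ⊕ M2) ⊕ M1 over the first 8 bytes.
byte 0: (b2 ^ 40) ^ 70 = f2 ^ 70 = 82
byte 1: (f5 ^ 90) ^ 69 = 65 ^ 69 = 0c
byte 2: (e4 ^ 0a) ^ 6e = ee ^ 6e = 80
byte 3: (d7 ^ 25) ^ 67 = f2 ^ 67 = 95
byte 4: (a2 ^ 25) ^ 20 = 87 ^ 20 = a7
byte 5: (4b ^ 84) ^ 2d = cf ^ 2d = e2
byte 6: (f4 ^ 56) ^ 63 = a2 ^ 63 = c1
byte 7: (a5 ^ ef) ^ 20 = 4a ^ 20 = 6a

820c8095a7e2c16a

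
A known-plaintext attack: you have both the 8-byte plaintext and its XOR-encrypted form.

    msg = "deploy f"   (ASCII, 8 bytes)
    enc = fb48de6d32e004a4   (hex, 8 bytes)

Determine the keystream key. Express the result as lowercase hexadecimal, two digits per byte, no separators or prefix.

Since enc = msg ⊕ key, XORing both sides with msg gives key = msg ⊕ enc.
100 xor 251 = 159
101 xor  72 =  45
112 xor 222 = 174
108 xor 109 =   1
111 xor  50 =  93
121 xor 224 = 153
 32 xor   4 =  36
102 xor 164 = 194

9f2dae015d9924c2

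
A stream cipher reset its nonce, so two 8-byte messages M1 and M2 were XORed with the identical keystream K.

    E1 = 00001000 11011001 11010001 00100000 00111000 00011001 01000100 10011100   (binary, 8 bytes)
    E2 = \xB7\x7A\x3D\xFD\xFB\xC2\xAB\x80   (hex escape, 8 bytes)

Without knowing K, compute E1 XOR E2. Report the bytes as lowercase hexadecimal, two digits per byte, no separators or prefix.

E1 ⊕ E2 = (M1 ⊕ K) ⊕ (M2 ⊕ K) = M1 ⊕ M2 — the shared key cancels under XOR.
  8 xor 183 = 191
217 xor 122 = 163
209 xor  61 = 236
 32 xor 253 = 221
 56 xor 251 = 195
 25 xor 194 = 219
 68 xor 171 = 239
156 xor 128 =  28

bfa3ecddc3dbef1c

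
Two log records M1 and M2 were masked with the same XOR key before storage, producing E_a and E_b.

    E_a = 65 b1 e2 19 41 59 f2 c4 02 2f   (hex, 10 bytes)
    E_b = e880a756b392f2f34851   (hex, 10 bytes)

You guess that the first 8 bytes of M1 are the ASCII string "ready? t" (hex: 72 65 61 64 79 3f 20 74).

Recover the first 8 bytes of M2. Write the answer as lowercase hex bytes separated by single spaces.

First, E_a ⊕ E_b = (M1 ⊕ K) ⊕ (M2 ⊕ K) = M1 ⊕ M2, so the key drops out. Then M2 = (M1 ⊕ M2) ⊕ M1 over the first 8 bytes.
byte 0: (65 xor e8) xor 72 = 8d xor 72 = ff
byte 1: (b1 xor 80) xor 65 = 31 xor 65 = 54
byte 2: (e2 xor a7) xor 61 = 45 xor 61 = 24
byte 3: (19 xor 56) xor 64 = 4f xor 64 = 2b
byte 4: (41 xor b3) xor 79 = f2 xor 79 = 8b
byte 5: (59 xor 92) xor 3f = cb xor 3f = f4
byte 6: (f2 xor f2) xor 20 = 00 xor 20 = 20
byte 7: (c4 xor f3) xor 74 = 37 xor 74 = 43

ff 54 24 2b 8b f4 20 43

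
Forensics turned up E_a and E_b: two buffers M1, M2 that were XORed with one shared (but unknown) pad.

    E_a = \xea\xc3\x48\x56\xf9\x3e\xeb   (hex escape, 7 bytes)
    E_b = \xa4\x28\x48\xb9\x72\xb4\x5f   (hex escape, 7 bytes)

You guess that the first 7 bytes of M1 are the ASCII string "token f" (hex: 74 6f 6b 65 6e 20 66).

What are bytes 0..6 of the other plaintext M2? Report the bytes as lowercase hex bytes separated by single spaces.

3a 84 6b 8a e5 aa d2

First, E_a ⊕ E_b = (M1 ⊕ K) ⊕ (M2 ⊕ K) = M1 ⊕ M2, so the key drops out. Then M2 = (M1 ⊕ M2) ⊕ M1 over the first 7 bytes.
byte 0: (ea XOR a4) XOR 74 = 4e XOR 74 = 3a
byte 1: (c3 XOR 28) XOR 6f = eb XOR 6f = 84
byte 2: (48 XOR 48) XOR 6b = 00 XOR 6b = 6b
byte 3: (56 XOR b9) XOR 65 = ef XOR 65 = 8a
byte 4: (f9 XOR 72) XOR 6e = 8b XOR 6e = e5
byte 5: (3e XOR b4) XOR 20 = 8a XOR 20 = aa
byte 6: (eb XOR 5f) XOR 66 = b4 XOR 66 = d2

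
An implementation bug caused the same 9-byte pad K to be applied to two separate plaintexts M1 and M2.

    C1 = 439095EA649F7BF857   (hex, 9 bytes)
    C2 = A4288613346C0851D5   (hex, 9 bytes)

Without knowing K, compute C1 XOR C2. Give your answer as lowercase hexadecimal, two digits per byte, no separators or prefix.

C1 ⊕ C2 = (M1 ⊕ K) ⊕ (M2 ⊕ K) = M1 ⊕ M2 — the shared key cancels under XOR.
 67 ^ 164 = 231
144 ^  40 = 184
149 ^ 134 =  19
234 ^  19 = 249
100 ^  52 =  80
159 ^ 108 = 243
123 ^   8 = 115
248 ^  81 = 169
 87 ^ 213 = 130

e7b813f950f373a982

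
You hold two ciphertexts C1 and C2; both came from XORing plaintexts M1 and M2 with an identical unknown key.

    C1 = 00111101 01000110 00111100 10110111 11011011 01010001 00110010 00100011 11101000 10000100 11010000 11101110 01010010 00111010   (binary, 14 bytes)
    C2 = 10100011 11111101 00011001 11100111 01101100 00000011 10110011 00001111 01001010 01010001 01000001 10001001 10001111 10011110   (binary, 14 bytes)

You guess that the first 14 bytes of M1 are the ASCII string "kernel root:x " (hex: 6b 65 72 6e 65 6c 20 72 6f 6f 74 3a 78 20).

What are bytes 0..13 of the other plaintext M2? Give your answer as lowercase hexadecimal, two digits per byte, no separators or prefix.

f5de573ed23ea15ecdbae55da584

First, C1 ⊕ C2 = (M1 ⊕ K) ⊕ (M2 ⊕ K) = M1 ⊕ M2, so the key drops out. Then M2 = (M1 ⊕ M2) ⊕ M1 over the first 14 bytes.
byte 0: (3d xor a3) xor 6b = 9e xor 6b = f5
byte 1: (46 xor fd) xor 65 = bb xor 65 = de
byte 2: (3c xor 19) xor 72 = 25 xor 72 = 57
byte 3: (b7 xor e7) xor 6e = 50 xor 6e = 3e
byte 4: (db xor 6c) xor 65 = b7 xor 65 = d2
byte 5: (51 xor 03) xor 6c = 52 xor 6c = 3e
byte 6: (32 xor b3) xor 20 = 81 xor 20 = a1
byte 7: (23 xor 0f) xor 72 = 2c xor 72 = 5e
byte 8: (e8 xor 4a) xor 6f = a2 xor 6f = cd
byte 9: (84 xor 51) xor 6f = d5 xor 6f = ba
byte 10: (d0 xor 41) xor 74 = 91 xor 74 = e5
byte 11: (ee xor 89) xor 3a = 67 xor 3a = 5d
byte 12: (52 xor 8f) xor 78 = dd xor 78 = a5
byte 13: (3a xor 9e) xor 20 = a4 xor 20 = 84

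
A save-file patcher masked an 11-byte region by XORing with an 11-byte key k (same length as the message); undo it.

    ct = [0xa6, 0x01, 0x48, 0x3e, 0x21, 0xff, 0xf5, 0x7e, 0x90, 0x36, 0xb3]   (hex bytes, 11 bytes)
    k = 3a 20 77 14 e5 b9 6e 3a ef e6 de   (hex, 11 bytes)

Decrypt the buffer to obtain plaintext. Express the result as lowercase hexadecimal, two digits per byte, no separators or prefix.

XOR is its own inverse, so applying the key byte-wise gives the result directly.
byte 0: 10100110 ⊕ 00111010 = 10011100
byte 1: 00000001 ⊕ 00100000 = 00100001
byte 2: 01001000 ⊕ 01110111 = 00111111
byte 3: 00111110 ⊕ 00010100 = 00101010
byte 4: 00100001 ⊕ 11100101 = 11000100
byte 5: 11111111 ⊕ 10111001 = 01000110
byte 6: 11110101 ⊕ 01101110 = 10011011
byte 7: 01111110 ⊕ 00111010 = 01000100
byte 8: 10010000 ⊕ 11101111 = 01111111
byte 9: 00110110 ⊕ 11100110 = 11010000
byte 10: 10110011 ⊕ 11011110 = 01101101

9c213f2ac4469b447fd06d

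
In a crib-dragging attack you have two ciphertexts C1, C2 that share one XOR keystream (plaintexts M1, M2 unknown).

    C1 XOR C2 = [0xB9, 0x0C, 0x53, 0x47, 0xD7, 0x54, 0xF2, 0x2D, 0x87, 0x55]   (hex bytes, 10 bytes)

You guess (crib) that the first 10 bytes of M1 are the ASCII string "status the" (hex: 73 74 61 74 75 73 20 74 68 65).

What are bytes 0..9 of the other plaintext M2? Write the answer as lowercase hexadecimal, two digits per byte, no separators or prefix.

Since C1 ⊕ C2 = M1 ⊕ M2, XORing with the guessed M1 bytes yields the corresponding M2 bytes: M2 = (C1 ⊕ C2) ⊕ M1.
b9 XOR 73 = ca
0c XOR 74 = 78
53 XOR 61 = 32
47 XOR 74 = 33
d7 XOR 75 = a2
54 XOR 73 = 27
f2 XOR 20 = d2
2d XOR 74 = 59
87 XOR 68 = ef
55 XOR 65 = 30

ca783233a227d259ef30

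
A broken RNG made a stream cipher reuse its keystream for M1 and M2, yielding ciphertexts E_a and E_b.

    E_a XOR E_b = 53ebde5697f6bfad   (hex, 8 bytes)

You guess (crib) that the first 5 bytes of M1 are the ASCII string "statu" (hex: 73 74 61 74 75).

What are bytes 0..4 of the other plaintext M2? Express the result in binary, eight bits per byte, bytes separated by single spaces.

00100000 10011111 10111111 00100010 11100010

Since E_a ⊕ E_b = M1 ⊕ M2, XORing with the guessed M1 bytes yields the corresponding M2 bytes: M2 = (E_a ⊕ E_b) ⊕ M1.
byte 0:  83 ⊕ 115 =  32
byte 1: 235 ⊕ 116 = 159
byte 2: 222 ⊕  97 = 191
byte 3:  86 ⊕ 116 =  34
byte 4: 151 ⊕ 117 = 226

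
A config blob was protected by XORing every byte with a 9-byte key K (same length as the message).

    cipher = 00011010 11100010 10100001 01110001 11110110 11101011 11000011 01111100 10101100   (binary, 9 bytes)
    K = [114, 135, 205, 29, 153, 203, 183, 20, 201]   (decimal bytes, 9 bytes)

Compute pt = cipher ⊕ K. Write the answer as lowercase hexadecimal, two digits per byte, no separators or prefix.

68656c6c6f20746865

XOR is its own inverse, so applying the key byte-wise gives the result directly.
1a ⊕ 72 = 68
e2 ⊕ 87 = 65
a1 ⊕ cd = 6c
71 ⊕ 1d = 6c
f6 ⊕ 99 = 6f
eb ⊕ cb = 20
c3 ⊕ b7 = 74
7c ⊕ 14 = 68
ac ⊕ c9 = 65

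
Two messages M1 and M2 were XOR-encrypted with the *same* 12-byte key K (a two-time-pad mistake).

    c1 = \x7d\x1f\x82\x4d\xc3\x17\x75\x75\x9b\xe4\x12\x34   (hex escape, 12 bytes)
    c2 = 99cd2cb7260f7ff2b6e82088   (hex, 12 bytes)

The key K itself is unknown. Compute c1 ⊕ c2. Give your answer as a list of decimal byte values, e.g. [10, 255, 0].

c1 ⊕ c2 = (M1 ⊕ K) ⊕ (M2 ⊕ K) = M1 ⊕ M2 — the shared key cancels under XOR.
7d ^ 99 = e4
1f ^ cd = d2
82 ^ 2c = ae
4d ^ b7 = fa
c3 ^ 26 = e5
17 ^ 0f = 18
75 ^ 7f = 0a
75 ^ f2 = 87
9b ^ b6 = 2d
e4 ^ e8 = 0c
12 ^ 20 = 32
34 ^ 88 = bc

[228, 210, 174, 250, 229, 24, 10, 135, 45, 12, 50, 188]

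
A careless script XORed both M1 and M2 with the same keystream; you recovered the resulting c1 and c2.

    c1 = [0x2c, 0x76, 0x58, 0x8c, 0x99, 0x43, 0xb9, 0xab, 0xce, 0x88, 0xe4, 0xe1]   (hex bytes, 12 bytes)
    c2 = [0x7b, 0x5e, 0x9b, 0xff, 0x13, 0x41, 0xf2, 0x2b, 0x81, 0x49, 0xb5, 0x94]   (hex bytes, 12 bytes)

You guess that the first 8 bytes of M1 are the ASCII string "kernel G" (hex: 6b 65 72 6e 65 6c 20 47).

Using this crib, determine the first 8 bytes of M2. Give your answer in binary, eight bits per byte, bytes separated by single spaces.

00111100 01001101 10110001 00011101 11101111 01101110 01101011 11000111

First, c1 ⊕ c2 = (M1 ⊕ K) ⊕ (M2 ⊕ K) = M1 ⊕ M2, so the key drops out. Then M2 = (M1 ⊕ M2) ⊕ M1 over the first 8 bytes.
byte 0: (2c xor 7b) xor 6b = 57 xor 6b = 3c
byte 1: (76 xor 5e) xor 65 = 28 xor 65 = 4d
byte 2: (58 xor 9b) xor 72 = c3 xor 72 = b1
byte 3: (8c xor ff) xor 6e = 73 xor 6e = 1d
byte 4: (99 xor 13) xor 65 = 8a xor 65 = ef
byte 5: (43 xor 41) xor 6c = 02 xor 6c = 6e
byte 6: (b9 xor f2) xor 20 = 4b xor 20 = 6b
byte 7: (ab xor 2b) xor 47 = 80 xor 47 = c7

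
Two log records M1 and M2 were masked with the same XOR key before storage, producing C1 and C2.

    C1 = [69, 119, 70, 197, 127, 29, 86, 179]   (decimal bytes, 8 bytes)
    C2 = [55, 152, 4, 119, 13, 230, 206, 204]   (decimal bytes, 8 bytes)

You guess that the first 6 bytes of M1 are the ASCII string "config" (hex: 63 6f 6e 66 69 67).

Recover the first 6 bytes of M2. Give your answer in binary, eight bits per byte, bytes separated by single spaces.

00010001 10000000 00101100 11010100 00011011 10011100

First, C1 ⊕ C2 = (M1 ⊕ K) ⊕ (M2 ⊕ K) = M1 ⊕ M2, so the key drops out. Then M2 = (M1 ⊕ M2) ⊕ M1 over the first 6 bytes.
byte 0: (45 XOR 37) XOR 63 = 72 XOR 63 = 11
byte 1: (77 XOR 98) XOR 6f = ef XOR 6f = 80
byte 2: (46 XOR 04) XOR 6e = 42 XOR 6e = 2c
byte 3: (c5 XOR 77) XOR 66 = b2 XOR 66 = d4
byte 4: (7f XOR 0d) XOR 69 = 72 XOR 69 = 1b
byte 5: (1d XOR e6) XOR 67 = fb XOR 67 = 9c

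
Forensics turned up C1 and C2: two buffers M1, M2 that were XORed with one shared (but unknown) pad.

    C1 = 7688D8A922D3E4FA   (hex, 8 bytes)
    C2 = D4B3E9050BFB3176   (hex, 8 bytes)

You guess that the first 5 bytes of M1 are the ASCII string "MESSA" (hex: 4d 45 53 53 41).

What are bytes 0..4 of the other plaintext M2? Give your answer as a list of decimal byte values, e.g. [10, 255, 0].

[239, 126, 98, 255, 104]

First, C1 ⊕ C2 = (M1 ⊕ K) ⊕ (M2 ⊕ K) = M1 ⊕ M2, so the key drops out. Then M2 = (M1 ⊕ M2) ⊕ M1 over the first 5 bytes.
byte 0: (76 XOR d4) XOR 4d = a2 XOR 4d = ef
byte 1: (88 XOR b3) XOR 45 = 3b XOR 45 = 7e
byte 2: (d8 XOR e9) XOR 53 = 31 XOR 53 = 62
byte 3: (a9 XOR 05) XOR 53 = ac XOR 53 = ff
byte 4: (22 XOR 0b) XOR 41 = 29 XOR 41 = 68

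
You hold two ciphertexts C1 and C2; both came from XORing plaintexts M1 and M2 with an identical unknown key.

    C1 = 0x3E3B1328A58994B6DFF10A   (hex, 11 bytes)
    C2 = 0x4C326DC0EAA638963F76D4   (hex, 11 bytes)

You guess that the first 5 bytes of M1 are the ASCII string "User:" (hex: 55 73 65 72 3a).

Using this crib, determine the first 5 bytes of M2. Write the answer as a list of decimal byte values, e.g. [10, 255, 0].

First, C1 ⊕ C2 = (M1 ⊕ K) ⊕ (M2 ⊕ K) = M1 ⊕ M2, so the key drops out. Then M2 = (M1 ⊕ M2) ⊕ M1 over the first 5 bytes.
byte 0: (3e xor 4c) xor 55 = 72 xor 55 = 27
byte 1: (3b xor 32) xor 73 = 09 xor 73 = 7a
byte 2: (13 xor 6d) xor 65 = 7e xor 65 = 1b
byte 3: (28 xor c0) xor 72 = e8 xor 72 = 9a
byte 4: (a5 xor ea) xor 3a = 4f xor 3a = 75

[39, 122, 27, 154, 117]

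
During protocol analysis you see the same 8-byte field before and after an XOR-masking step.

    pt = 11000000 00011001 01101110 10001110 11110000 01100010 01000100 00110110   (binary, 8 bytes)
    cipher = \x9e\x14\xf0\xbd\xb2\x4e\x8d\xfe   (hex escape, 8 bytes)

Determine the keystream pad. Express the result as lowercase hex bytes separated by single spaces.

5e 0d 9e 33 42 2c c9 c8

Since cipher = pt ⊕ pad, XORing both sides with pt gives pad = pt ⊕ cipher.
byte 0: 192 ⊕ 158 =  94
byte 1:  25 ⊕  20 =  13
byte 2: 110 ⊕ 240 = 158
byte 3: 142 ⊕ 189 =  51
byte 4: 240 ⊕ 178 =  66
byte 5:  98 ⊕  78 =  44
byte 6:  68 ⊕ 141 = 201
byte 7:  54 ⊕ 254 = 200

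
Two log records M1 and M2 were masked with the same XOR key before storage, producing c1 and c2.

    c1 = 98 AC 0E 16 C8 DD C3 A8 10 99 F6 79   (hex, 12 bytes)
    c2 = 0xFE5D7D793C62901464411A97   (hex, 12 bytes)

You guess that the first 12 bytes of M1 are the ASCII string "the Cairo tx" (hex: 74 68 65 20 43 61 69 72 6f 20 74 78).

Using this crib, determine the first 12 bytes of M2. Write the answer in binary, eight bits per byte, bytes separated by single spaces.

First, c1 ⊕ c2 = (M1 ⊕ K) ⊕ (M2 ⊕ K) = M1 ⊕ M2, so the key drops out. Then M2 = (M1 ⊕ M2) ⊕ M1 over the first 12 bytes.
byte 0: (98 ^ fe) ^ 74 = 66 ^ 74 = 12
byte 1: (ac ^ 5d) ^ 68 = f1 ^ 68 = 99
byte 2: (0e ^ 7d) ^ 65 = 73 ^ 65 = 16
byte 3: (16 ^ 79) ^ 20 = 6f ^ 20 = 4f
byte 4: (c8 ^ 3c) ^ 43 = f4 ^ 43 = b7
byte 5: (dd ^ 62) ^ 61 = bf ^ 61 = de
byte 6: (c3 ^ 90) ^ 69 = 53 ^ 69 = 3a
byte 7: (a8 ^ 14) ^ 72 = bc ^ 72 = ce
byte 8: (10 ^ 64) ^ 6f = 74 ^ 6f = 1b
byte 9: (99 ^ 41) ^ 20 = d8 ^ 20 = f8
byte 10: (f6 ^ 1a) ^ 74 = ec ^ 74 = 98
byte 11: (79 ^ 97) ^ 78 = ee ^ 78 = 96

00010010 10011001 00010110 01001111 10110111 11011110 00111010 11001110 00011011 11111000 10011000 10010110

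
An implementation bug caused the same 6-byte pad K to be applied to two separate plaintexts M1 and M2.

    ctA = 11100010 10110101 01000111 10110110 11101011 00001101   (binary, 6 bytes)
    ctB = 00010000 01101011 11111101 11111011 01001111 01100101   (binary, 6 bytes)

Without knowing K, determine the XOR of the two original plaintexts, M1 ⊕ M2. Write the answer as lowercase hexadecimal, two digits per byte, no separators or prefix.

ctA ⊕ ctB = (M1 ⊕ K) ⊕ (M2 ⊕ K) = M1 ⊕ M2 — the shared key cancels under XOR.
226 XOR  16 = 242
181 XOR 107 = 222
 71 XOR 253 = 186
182 XOR 251 =  77
235 XOR  79 = 164
 13 XOR 101 = 104

f2deba4da468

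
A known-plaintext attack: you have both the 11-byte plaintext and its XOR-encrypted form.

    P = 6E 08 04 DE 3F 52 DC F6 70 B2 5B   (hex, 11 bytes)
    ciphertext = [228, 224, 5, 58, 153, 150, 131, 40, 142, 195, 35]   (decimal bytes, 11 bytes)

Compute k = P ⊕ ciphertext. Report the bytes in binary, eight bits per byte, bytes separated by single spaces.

Since ciphertext = P ⊕ k, XORing both sides with P gives k = P ⊕ ciphertext.
6e XOR e4 = 8a
08 XOR e0 = e8
04 XOR 05 = 01
de XOR 3a = e4
3f XOR 99 = a6
52 XOR 96 = c4
dc XOR 83 = 5f
f6 XOR 28 = de
70 XOR 8e = fe
b2 XOR c3 = 71
5b XOR 23 = 78

10001010 11101000 00000001 11100100 10100110 11000100 01011111 11011110 11111110 01110001 01111000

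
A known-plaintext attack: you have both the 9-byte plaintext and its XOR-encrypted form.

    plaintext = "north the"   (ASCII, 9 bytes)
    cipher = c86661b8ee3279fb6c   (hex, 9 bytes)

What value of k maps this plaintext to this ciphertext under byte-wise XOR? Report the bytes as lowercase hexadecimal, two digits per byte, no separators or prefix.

a60913cc86120d9309

Since cipher = plaintext ⊕ k, XORing both sides with plaintext gives k = plaintext ⊕ cipher.
6e xor c8 = a6
6f xor 66 = 09
72 xor 61 = 13
74 xor b8 = cc
68 xor ee = 86
20 xor 32 = 12
74 xor 79 = 0d
68 xor fb = 93
65 xor 6c = 09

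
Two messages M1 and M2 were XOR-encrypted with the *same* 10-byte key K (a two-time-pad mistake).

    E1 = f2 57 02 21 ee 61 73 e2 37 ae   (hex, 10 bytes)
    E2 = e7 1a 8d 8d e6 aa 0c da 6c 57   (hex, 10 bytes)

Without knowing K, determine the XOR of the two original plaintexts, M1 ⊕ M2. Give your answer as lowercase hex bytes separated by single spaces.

15 4d 8f ac 08 cb 7f 38 5b f9

E1 ⊕ E2 = (M1 ⊕ K) ⊕ (M2 ⊕ K) = M1 ⊕ M2 — the shared key cancels under XOR.
242 ^ 231 =  21
 87 ^  26 =  77
  2 ^ 141 = 143
 33 ^ 141 = 172
238 ^ 230 =   8
 97 ^ 170 = 203
115 ^  12 = 127
226 ^ 218 =  56
 55 ^ 108 =  91
174 ^  87 = 249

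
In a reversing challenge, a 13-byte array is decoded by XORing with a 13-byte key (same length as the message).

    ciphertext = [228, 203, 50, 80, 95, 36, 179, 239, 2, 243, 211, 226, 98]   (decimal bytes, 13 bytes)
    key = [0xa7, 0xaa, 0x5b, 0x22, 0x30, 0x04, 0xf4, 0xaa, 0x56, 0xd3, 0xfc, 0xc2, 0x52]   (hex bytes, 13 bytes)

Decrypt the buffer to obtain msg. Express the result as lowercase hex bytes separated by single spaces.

43 61 69 72 6f 20 47 45 54 20 2f 20 30

228 ^ 167 =  67
203 ^ 170 =  97
 50 ^  91 = 105
 80 ^  34 = 114
 95 ^  48 = 111
 36 ^   4 =  32
179 ^ 244 =  71
239 ^ 170 =  69
  2 ^  86 =  84
243 ^ 211 =  32
211 ^ 252 =  47
226 ^ 194 =  32
 98 ^  82 =  48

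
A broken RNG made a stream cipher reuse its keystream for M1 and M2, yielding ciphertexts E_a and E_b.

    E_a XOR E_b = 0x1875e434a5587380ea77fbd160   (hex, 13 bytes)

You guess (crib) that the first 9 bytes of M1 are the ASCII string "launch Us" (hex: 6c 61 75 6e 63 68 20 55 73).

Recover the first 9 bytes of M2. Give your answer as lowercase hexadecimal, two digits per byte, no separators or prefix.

Since E_a ⊕ E_b = M1 ⊕ M2, XORing with the guessed M1 bytes yields the corresponding M2 bytes: M2 = (E_a ⊕ E_b) ⊕ M1.
byte 0: 18 XOR 6c = 74
byte 1: 75 XOR 61 = 14
byte 2: e4 XOR 75 = 91
byte 3: 34 XOR 6e = 5a
byte 4: a5 XOR 63 = c6
byte 5: 58 XOR 68 = 30
byte 6: 73 XOR 20 = 53
byte 7: 80 XOR 55 = d5
byte 8: ea XOR 73 = 99

7414915ac63053d599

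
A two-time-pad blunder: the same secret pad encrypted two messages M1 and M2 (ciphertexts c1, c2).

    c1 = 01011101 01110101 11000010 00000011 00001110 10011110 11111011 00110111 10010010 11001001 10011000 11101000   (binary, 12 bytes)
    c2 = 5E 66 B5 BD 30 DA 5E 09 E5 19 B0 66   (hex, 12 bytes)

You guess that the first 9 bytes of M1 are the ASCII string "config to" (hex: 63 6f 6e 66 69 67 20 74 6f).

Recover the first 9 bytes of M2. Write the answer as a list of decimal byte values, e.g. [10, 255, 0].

[96, 124, 25, 216, 87, 35, 133, 74, 24]

First, c1 ⊕ c2 = (M1 ⊕ K) ⊕ (M2 ⊕ K) = M1 ⊕ M2, so the key drops out. Then M2 = (M1 ⊕ M2) ⊕ M1 over the first 9 bytes.
byte 0: (5d XOR 5e) XOR 63 = 03 XOR 63 = 60
byte 1: (75 XOR 66) XOR 6f = 13 XOR 6f = 7c
byte 2: (c2 XOR b5) XOR 6e = 77 XOR 6e = 19
byte 3: (03 XOR bd) XOR 66 = be XOR 66 = d8
byte 4: (0e XOR 30) XOR 69 = 3e XOR 69 = 57
byte 5: (9e XOR da) XOR 67 = 44 XOR 67 = 23
byte 6: (fb XOR 5e) XOR 20 = a5 XOR 20 = 85
byte 7: (37 XOR 09) XOR 74 = 3e XOR 74 = 4a
byte 8: (92 XOR e5) XOR 6f = 77 XOR 6f = 18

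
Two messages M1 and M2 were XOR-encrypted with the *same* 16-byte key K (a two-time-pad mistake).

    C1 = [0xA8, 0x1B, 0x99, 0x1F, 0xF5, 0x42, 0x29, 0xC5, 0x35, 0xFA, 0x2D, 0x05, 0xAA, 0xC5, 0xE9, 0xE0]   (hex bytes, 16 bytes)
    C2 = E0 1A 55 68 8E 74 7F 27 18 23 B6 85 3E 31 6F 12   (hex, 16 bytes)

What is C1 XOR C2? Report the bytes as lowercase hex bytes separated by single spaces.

48 01 cc 77 7b 36 56 e2 2d d9 9b 80 94 f4 86 f2

C1 ⊕ C2 = (M1 ⊕ K) ⊕ (M2 ⊕ K) = M1 ⊕ M2 — the shared key cancels under XOR.
a8 XOR e0 = 48
1b XOR 1a = 01
99 XOR 55 = cc
1f XOR 68 = 77
f5 XOR 8e = 7b
42 XOR 74 = 36
29 XOR 7f = 56
c5 XOR 27 = e2
35 XOR 18 = 2d
fa XOR 23 = d9
2d XOR b6 = 9b
05 XOR 85 = 80
aa XOR 3e = 94
c5 XOR 31 = f4
e9 XOR 6f = 86
e0 XOR 12 = f2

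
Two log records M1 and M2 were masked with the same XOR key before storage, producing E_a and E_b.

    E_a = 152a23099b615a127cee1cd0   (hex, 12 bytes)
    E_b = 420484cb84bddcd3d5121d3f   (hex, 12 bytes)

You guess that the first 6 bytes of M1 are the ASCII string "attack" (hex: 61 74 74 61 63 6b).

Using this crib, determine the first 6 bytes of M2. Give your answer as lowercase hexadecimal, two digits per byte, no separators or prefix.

First, E_a ⊕ E_b = (M1 ⊕ K) ⊕ (M2 ⊕ K) = M1 ⊕ M2, so the key drops out. Then M2 = (M1 ⊕ M2) ⊕ M1 over the first 6 bytes.
byte 0: (15 xor 42) xor 61 = 57 xor 61 = 36
byte 1: (2a xor 04) xor 74 = 2e xor 74 = 5a
byte 2: (23 xor 84) xor 74 = a7 xor 74 = d3
byte 3: (09 xor cb) xor 61 = c2 xor 61 = a3
byte 4: (9b xor 84) xor 63 = 1f xor 63 = 7c
byte 5: (61 xor bd) xor 6b = dc xor 6b = b7

365ad3a37cb7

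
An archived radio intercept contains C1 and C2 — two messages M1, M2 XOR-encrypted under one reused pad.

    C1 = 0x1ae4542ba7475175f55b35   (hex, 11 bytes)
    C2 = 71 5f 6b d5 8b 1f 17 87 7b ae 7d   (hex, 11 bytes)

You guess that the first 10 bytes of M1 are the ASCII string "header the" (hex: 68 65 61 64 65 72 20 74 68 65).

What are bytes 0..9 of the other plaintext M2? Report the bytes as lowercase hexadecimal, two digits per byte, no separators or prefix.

03de5e9a492a6686e690

First, C1 ⊕ C2 = (M1 ⊕ K) ⊕ (M2 ⊕ K) = M1 ⊕ M2, so the key drops out. Then M2 = (M1 ⊕ M2) ⊕ M1 over the first 10 bytes.
byte 0: (1a ⊕ 71) ⊕ 68 = 6b ⊕ 68 = 03
byte 1: (e4 ⊕ 5f) ⊕ 65 = bb ⊕ 65 = de
byte 2: (54 ⊕ 6b) ⊕ 61 = 3f ⊕ 61 = 5e
byte 3: (2b ⊕ d5) ⊕ 64 = fe ⊕ 64 = 9a
byte 4: (a7 ⊕ 8b) ⊕ 65 = 2c ⊕ 65 = 49
byte 5: (47 ⊕ 1f) ⊕ 72 = 58 ⊕ 72 = 2a
byte 6: (51 ⊕ 17) ⊕ 20 = 46 ⊕ 20 = 66
byte 7: (75 ⊕ 87) ⊕ 74 = f2 ⊕ 74 = 86
byte 8: (f5 ⊕ 7b) ⊕ 68 = 8e ⊕ 68 = e6
byte 9: (5b ⊕ ae) ⊕ 65 = f5 ⊕ 65 = 90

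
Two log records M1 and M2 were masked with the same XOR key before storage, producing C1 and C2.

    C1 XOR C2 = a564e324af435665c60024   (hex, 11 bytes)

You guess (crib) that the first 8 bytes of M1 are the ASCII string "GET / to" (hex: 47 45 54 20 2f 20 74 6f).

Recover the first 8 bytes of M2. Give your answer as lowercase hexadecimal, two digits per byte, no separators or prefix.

e221b7048063220a

Since C1 ⊕ C2 = M1 ⊕ M2, XORing with the guessed M1 bytes yields the corresponding M2 bytes: M2 = (C1 ⊕ C2) ⊕ M1.
165 XOR  71 = 226
100 XOR  69 =  33
227 XOR  84 = 183
 36 XOR  32 =   4
175 XOR  47 = 128
 67 XOR  32 =  99
 86 XOR 116 =  34
101 XOR 111 =  10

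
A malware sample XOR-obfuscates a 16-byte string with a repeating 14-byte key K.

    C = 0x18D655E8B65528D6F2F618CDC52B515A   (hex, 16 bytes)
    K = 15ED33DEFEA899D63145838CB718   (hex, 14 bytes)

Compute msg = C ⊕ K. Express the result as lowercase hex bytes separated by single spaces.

The 14-byte key repeats, so the effective keystream is 15 ed 33 de fe a8 99 d6 31 45 83 8c b7 18 15 ed.
byte 0: 18 ⊕ 15 = 0d
byte 1: d6 ⊕ ed = 3b
byte 2: 55 ⊕ 33 = 66
byte 3: e8 ⊕ de = 36
byte 4: b6 ⊕ fe = 48
byte 5: 55 ⊕ a8 = fd
byte 6: 28 ⊕ 99 = b1
byte 7: d6 ⊕ d6 = 00
byte 8: f2 ⊕ 31 = c3
byte 9: f6 ⊕ 45 = b3
byte 10: 18 ⊕ 83 = 9b
byte 11: cd ⊕ 8c = 41
byte 12: c5 ⊕ b7 = 72
byte 13: 2b ⊕ 18 = 33
byte 14: 51 ⊕ 15 = 44
byte 15: 5a ⊕ ed = b7

0d 3b 66 36 48 fd b1 00 c3 b3 9b 41 72 33 44 b7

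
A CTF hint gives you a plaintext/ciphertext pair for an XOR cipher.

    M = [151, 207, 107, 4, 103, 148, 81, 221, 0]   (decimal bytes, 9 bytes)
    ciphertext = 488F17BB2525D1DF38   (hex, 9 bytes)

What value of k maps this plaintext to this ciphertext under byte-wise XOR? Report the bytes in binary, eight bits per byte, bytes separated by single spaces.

11011111 01000000 01111100 10111111 01000010 10110001 10000000 00000010 00111000

Since ciphertext = M ⊕ k, XORing both sides with M gives k = M ⊕ ciphertext.
97 ^ 48 = df
cf ^ 8f = 40
6b ^ 17 = 7c
04 ^ bb = bf
67 ^ 25 = 42
94 ^ 25 = b1
51 ^ d1 = 80
dd ^ df = 02
00 ^ 38 = 38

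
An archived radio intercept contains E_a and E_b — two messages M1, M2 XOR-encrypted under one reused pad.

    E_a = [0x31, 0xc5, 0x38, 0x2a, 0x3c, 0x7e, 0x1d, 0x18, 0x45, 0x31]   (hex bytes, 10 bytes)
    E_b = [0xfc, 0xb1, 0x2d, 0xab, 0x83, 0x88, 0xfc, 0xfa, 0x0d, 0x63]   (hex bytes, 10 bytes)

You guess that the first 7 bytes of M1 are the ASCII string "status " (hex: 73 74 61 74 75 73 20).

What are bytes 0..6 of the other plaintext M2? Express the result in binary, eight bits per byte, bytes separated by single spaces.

10111110 00000000 01110100 11110101 11001010 10000101 11000001

First, E_a ⊕ E_b = (M1 ⊕ K) ⊕ (M2 ⊕ K) = M1 ⊕ M2, so the key drops out. Then M2 = (M1 ⊕ M2) ⊕ M1 over the first 7 bytes.
byte 0: (31 ^ fc) ^ 73 = cd ^ 73 = be
byte 1: (c5 ^ b1) ^ 74 = 74 ^ 74 = 00
byte 2: (38 ^ 2d) ^ 61 = 15 ^ 61 = 74
byte 3: (2a ^ ab) ^ 74 = 81 ^ 74 = f5
byte 4: (3c ^ 83) ^ 75 = bf ^ 75 = ca
byte 5: (7e ^ 88) ^ 73 = f6 ^ 73 = 85
byte 6: (1d ^ fc) ^ 20 = e1 ^ 20 = c1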